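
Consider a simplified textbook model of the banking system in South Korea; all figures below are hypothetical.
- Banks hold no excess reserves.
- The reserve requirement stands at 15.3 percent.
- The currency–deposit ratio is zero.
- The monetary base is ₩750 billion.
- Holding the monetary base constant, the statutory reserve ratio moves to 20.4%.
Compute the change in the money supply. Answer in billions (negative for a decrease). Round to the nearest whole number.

Initially m₁ = 1 / (0.153) ≈ 6.5359, so M₁ = 6.5359 × 750 = 4901.925 billion.
After the change m₂ = 1 / (0.204) ≈ 4.9020, so M₂ = 4.9020 × 750 = 3676.5 billion.
ΔM = M₂ − M₁ = 3676.5 − 4901.925 = -1225.425 billion.

-1225 billion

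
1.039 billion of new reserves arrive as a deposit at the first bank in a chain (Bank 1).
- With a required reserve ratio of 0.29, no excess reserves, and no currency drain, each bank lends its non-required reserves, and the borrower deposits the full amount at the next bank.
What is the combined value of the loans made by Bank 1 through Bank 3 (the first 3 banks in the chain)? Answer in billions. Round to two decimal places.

1.63 billion

Bank i lends (1 − rr)^i of the original deposit: Bank 1 lends 1.039·0.7100 ≈ 0.7377, Bank 2 lends 1.039·0.7100² ≈ 0.5238, and so on.
Summing a geometric series: total = 1.039·[0.7100·(1 − 0.7100^3) / (1 − 0.7100)] ≈ 1.6333 billion.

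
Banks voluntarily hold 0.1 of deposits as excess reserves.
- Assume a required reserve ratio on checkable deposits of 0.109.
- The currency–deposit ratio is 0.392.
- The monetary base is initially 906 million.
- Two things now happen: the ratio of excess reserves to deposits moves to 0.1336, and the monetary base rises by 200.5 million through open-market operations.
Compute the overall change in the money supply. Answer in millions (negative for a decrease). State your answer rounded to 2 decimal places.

328.69 million

Before: m₁ = (1 + 0.392) / (0.109 + 0.1 + 0.392) ≈ 2.3161398, MB₁ = 906, so M₁ = 2.3161398 × 906 ≈ 2098.4227 million.
After: m₂ = (1 + 0.392) / (0.109 + 0.1336 + 0.392) ≈ 2.1935077, MB₂ = 906 + 200.5 = 1106.5, so M₂ = 2.1935077 × 1106.5 ≈ 2427.1163 million.
ΔM = M₂ − M₁ = 2427.1163 − 2098.4227 = 328.6936 million.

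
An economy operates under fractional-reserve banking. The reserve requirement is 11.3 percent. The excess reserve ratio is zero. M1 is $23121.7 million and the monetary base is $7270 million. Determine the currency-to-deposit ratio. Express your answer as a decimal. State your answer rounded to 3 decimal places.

0.294

Using m = M/MB = 23121.7/7270 ≈ 3.180426. From m = (1 + c)/(c + rr + e), rearranging gives 1 + c = m·(c + rr + e), so c·(1 − m) = m·(rr + e) − 1.
Hence c = [m·(rr + e) − 1]/(1 − m) = [3.180426 × (0.113 + 0) − 1] / (1 − 3.180426) ≈ 0.293801.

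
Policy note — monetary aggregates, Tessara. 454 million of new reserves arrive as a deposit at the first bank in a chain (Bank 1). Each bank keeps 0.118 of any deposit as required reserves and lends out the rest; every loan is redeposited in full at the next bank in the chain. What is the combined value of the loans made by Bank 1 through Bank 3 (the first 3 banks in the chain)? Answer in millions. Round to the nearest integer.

1065 million

Bank i lends (1 − rr)^i of the original deposit: Bank 1 lends 454·0.8820 = 400.4280, Bank 2 lends 454·0.8820² ≈ 353.1775, and so on.
Summing a geometric series: total = 454·[0.8820·(1 − 0.8820^3) / (1 − 0.8820)] ≈ 1065.1080 million.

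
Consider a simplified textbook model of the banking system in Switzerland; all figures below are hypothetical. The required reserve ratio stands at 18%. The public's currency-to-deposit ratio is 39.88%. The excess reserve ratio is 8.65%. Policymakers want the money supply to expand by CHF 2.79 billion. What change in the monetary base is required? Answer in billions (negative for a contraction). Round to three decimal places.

CHF 1.327 billion

The money multiplier is m = (1 + c) / (rr + e + c) = (1 + 0.3988) / (0.18 + 0.0865 + 0.3988) ≈ 2.10251.
ΔMB = ΔM / m = (+2.79) / 2.10251 ≈ 1.327 billion.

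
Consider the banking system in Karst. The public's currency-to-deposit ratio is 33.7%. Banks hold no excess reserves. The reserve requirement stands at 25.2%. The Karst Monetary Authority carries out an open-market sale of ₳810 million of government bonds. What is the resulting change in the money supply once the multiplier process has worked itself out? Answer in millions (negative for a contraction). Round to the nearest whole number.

-1839 million

The money multiplier is m = (1 + c) / (rr + c) = (1 + 0.337) / (0.252 + 0.337) ≈ 2.2699.
The sale removes 810 million of base, so ΔM = m × ΔMB = 2.2699 × (−810) = -1838.619 million.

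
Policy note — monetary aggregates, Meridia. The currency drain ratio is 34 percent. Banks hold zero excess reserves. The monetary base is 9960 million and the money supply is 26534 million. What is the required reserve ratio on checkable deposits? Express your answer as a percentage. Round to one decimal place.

Using m = M/MB = 26534/9960 ≈ 2.664056. Since m = (1 + c)/(c + rr + e), the denominator satisfies c + rr + e = (1 + c)/m = (1 + 0.34) / 2.664056 ≈ 0.502992.
With c = 0.34 and e = 0, the required reserve ratio on checkable deposits is 0.502992 − 0.34 − 0 = 0.162992.

16.3%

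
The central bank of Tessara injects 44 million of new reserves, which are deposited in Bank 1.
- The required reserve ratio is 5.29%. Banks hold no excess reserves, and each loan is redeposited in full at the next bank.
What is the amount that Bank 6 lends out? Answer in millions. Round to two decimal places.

Each bank lends a fraction (1 − rr) = 0.9471 of the deposit it receives, so Bank 6 receives 44·0.9471^5 and lends 44·0.9471^6 ≈ 31.7561 million.

31.76 million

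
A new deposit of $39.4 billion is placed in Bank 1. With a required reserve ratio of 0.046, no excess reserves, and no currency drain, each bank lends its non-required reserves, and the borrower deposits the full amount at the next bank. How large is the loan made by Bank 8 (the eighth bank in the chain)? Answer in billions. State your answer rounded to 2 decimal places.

Each bank lends a fraction (1 − rr) = 0.9540 of the deposit it receives, so Bank 8 receives 39.4·0.9540^7 and lends 39.4·0.9540^8 ≈ 27.0323 billion.

$27.03 billion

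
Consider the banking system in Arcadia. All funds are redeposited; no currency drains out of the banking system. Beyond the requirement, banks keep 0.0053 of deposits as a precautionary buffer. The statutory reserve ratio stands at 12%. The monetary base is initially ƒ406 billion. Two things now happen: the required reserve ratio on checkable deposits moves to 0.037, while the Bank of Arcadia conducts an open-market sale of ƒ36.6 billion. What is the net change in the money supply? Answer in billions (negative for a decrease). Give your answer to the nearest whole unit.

Before: m₁ = 1 / (0.12 + 0.0053) ≈ 7.9808, MB₁ = 406, so M₁ = 7.9808 × 406 = 3240.2048 billion.
After: m₂ = 1 / (0.037 + 0.0053) ≈ 23.6407, MB₂ = 406 − 36.6 = 369.4, so M₂ = 23.6407 × 369.4 ≈ 8732.8746 billion.
ΔM = M₂ − M₁ = 8732.8746 − 3240.2048 = 5492.6698 billion.

ƒ5493 billion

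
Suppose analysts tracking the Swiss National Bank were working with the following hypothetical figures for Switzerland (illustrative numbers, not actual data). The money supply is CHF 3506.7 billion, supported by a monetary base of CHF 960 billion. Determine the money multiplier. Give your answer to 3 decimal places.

3.653

The money multiplier is m = M / MB = 3506.7 / 960 ≈ 3.65281.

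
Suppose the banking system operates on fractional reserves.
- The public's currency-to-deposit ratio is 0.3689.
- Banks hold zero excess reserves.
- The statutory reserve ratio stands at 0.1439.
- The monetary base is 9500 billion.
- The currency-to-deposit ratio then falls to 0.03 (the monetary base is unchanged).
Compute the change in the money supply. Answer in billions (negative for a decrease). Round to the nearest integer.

Initially m₁ = (1 + 0.3689) / (0.1439 + 0.3689) ≈ 2.66946, so M₁ = 2.66946 × 9500 = 25359.87 billion.
After the change m₂ = (1 + 0.03) / (0.1439 + 0.03) ≈ 5.92294, so M₂ = 5.92294 × 9500 = 56267.93 billion.
ΔM = M₂ − M₁ = 56267.93 − 25359.87 = 30908.06 billion.

30908 billion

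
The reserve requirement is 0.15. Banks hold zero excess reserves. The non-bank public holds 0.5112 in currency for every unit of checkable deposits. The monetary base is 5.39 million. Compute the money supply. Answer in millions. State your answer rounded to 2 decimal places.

12.32 million

The money multiplier is m = (1 + c) / (rr + c) = (1 + 0.5112) / (0.15 + 0.5112) ≈ 2.2855.
So M = m × MB = 2.2855 × 5.39 ≈ 12.3188 million.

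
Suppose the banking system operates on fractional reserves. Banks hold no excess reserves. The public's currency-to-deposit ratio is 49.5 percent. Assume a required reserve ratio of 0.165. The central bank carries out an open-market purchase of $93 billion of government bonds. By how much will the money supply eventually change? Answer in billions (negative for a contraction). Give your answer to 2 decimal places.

$210.66 billion

The money multiplier is m = (1 + c) / (rr + c) = (1 + 0.495) / (0.165 + 0.495) ≈ 2.26515.
The purchase adds 93 billion of base, so ΔM = m × ΔMB = 2.26515 × (+93) ≈ 210.659 billion.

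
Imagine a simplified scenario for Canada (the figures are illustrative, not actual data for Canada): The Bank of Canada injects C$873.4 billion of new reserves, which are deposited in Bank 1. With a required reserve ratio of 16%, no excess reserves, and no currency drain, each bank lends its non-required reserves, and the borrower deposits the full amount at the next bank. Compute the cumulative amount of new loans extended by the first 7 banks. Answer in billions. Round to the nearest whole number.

C$3232 billion

Bank i lends (1 − rr)^i of the original deposit: Bank 1 lends 873.4·0.8400 = 733.6560, Bank 2 lends 873.4·0.8400² ≈ 616.2710, and so on.
Summing a geometric series: total = 873.4·[0.8400·(1 − 0.8400^7) / (1 − 0.8400)] ≈ 3232.2575 billion.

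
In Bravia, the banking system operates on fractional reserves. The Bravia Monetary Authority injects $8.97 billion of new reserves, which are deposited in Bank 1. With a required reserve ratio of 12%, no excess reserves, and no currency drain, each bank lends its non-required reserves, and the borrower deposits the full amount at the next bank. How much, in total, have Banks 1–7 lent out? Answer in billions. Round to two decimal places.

Bank i lends (1 − rr)^i of the original deposit: Bank 1 lends 8.97·0.8800 = 7.8936, Bank 2 lends 8.97·0.8800² ≈ 6.9464, and so on.
Summing a geometric series: total = 8.97·[0.8800·(1 − 0.8800^7) / (1 − 0.8800)] ≈ 38.8973 billion.

$38.90 billion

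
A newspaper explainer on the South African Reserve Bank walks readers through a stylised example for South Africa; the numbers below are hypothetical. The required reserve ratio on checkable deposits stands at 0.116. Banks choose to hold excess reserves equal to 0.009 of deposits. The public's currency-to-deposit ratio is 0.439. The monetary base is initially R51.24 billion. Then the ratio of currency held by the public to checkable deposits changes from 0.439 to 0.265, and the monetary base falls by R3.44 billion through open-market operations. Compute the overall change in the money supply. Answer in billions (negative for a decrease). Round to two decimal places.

Before: m₁ = (1 + 0.439) / (0.116 + 0.009 + 0.439) ≈ 2.55142, MB₁ = 51.24, so M₁ = 2.55142 × 51.24 ≈ 130.7348 billion.
After: m₂ = (1 + 0.265) / (0.116 + 0.009 + 0.265) ≈ 3.24359, MB₂ = 51.24 − 3.44 = 47.8, so M₂ = 3.24359 × 47.8 ≈ 155.0436 billion.
ΔM = M₂ − M₁ = 155.0436 − 130.7348 = 24.3088 billion.

R24.31 billion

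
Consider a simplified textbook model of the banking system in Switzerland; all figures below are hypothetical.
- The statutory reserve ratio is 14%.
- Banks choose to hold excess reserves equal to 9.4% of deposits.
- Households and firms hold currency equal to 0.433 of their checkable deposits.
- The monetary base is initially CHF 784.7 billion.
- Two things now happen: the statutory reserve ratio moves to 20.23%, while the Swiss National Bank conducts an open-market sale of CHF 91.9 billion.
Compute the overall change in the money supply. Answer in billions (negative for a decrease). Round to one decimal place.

Before: m₁ = (1 + 0.433) / (0.14 + 0.094 + 0.433) ≈ 2.14843, MB₁ = 784.7, so M₁ = 2.14843 × 784.7 ≈ 1685.873 billion.
After: m₂ = (1 + 0.433) / (0.2023 + 0.094 + 0.433) ≈ 1.96490, MB₂ = 784.7 − 91.9 = 692.8, so M₂ = 1.96490 × 692.8 ≈ 1361.2827 billion.
ΔM = M₂ − M₁ = 1361.2827 − 1685.873 = -324.5903 billion.

-324.6 billion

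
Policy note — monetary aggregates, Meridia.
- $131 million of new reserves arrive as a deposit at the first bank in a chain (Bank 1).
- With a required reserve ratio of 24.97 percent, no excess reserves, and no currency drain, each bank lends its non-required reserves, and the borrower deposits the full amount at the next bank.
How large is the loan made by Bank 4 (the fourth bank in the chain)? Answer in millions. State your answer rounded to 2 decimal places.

$41.52 million

Each bank lends a fraction (1 − rr) = 0.7503 of the deposit it receives, so Bank 4 receives 131·0.7503^3 and lends 131·0.7503^4 ≈ 41.5156 million.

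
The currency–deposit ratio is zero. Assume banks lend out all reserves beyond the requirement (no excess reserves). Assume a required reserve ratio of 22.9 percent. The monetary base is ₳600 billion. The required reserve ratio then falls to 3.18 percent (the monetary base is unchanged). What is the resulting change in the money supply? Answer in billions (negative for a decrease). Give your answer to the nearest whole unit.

Initially m₁ = 1 / (0.229) ≈ 4.3668, so M₁ = 4.3668 × 600 = 2620.08 billion.
After the change m₂ = 1 / (0.0318) ≈ 31.4465, so M₂ = 31.4465 × 600 = 18867.9 billion.
ΔM = M₂ − M₁ = 18867.9 − 2620.08 = 16247.82 billion.

₳16248 billion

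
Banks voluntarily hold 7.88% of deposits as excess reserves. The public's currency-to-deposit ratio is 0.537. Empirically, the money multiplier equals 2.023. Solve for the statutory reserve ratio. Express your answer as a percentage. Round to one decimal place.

14.4%

Using m = 2.023. Since m = (1 + c)/(c + rr + e), the denominator satisfies c + rr + e = (1 + c)/m = (1 + 0.537) / 2.023 ≈ 0.759763.
With c = 0.537 and e = 0.0788, the statutory reserve ratio is 0.759763 − 0.537 − 0.0788 = 0.143963.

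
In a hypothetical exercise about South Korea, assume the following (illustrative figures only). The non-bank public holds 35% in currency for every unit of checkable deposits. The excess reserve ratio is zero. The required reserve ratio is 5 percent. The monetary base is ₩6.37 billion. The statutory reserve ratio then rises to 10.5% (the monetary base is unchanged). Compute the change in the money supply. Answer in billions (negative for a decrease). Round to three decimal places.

-2.599 billion

Initially m₁ = (1 + 0.35) / (0.05 + 0.35) = 3.37500, so M₁ = 3.37500 × 6.37 ≈ 21.4988 billion.
After the change m₂ = (1 + 0.35) / (0.105 + 0.35) ≈ 2.96703, so M₂ = 2.96703 × 6.37 ≈ 18.9 billion.
ΔM = M₂ − M₁ = 18.9 − 21.4988 = -2.5988 billion.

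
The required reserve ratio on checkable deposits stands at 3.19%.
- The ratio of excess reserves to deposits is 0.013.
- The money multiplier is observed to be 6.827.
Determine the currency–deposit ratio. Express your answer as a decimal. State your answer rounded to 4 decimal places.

0.1190

Using m = 6.827. From m = (1 + c)/(c + rr + e), rearranging gives 1 + c = m·(c + rr + e), so c·(1 − m) = m·(rr + e) − 1.
Hence c = [m·(rr + e) − 1]/(1 − m) = [6.827 × (0.0319 + 0.013) − 1] / (1 − 6.827) ≈ 0.119009.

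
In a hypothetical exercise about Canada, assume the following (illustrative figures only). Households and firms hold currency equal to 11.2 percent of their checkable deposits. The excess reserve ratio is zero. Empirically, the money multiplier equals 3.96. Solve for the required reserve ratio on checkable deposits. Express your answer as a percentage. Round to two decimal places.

16.88%

Using m = 3.96. Since m = (1 + c)/(c + rr + e), the denominator satisfies c + rr + e = (1 + c)/m = (1 + 0.112) / 3.96 ≈ 0.280808.
With c = 0.112 and e = 0, the required reserve ratio on checkable deposits is 0.280808 − 0.112 − 0 = 0.168808.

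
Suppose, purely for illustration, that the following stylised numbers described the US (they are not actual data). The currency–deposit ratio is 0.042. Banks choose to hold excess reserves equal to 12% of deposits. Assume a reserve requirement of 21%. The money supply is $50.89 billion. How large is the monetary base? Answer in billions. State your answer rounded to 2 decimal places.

$18.17 billion

The money multiplier is m = (1 + c) / (rr + e + c) = (1 + 0.042) / (0.21 + 0.12 + 0.042) ≈ 2.80108.
MB = M / m = 50.89 / 2.80108 ≈ 18.168 billion.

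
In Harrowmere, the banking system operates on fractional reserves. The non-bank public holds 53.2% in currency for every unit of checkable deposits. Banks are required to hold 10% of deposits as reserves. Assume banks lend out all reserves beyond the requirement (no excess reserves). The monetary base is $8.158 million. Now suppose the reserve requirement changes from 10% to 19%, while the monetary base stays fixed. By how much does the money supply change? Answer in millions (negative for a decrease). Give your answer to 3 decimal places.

Initially m₁ = (1 + 0.532) / (0.1 + 0.532) ≈ 2.42405, so M₁ = 2.42405 × 8.158 ≈ 19.7754 million.
After the change m₂ = (1 + 0.532) / (0.19 + 0.532) ≈ 2.12188, so M₂ = 2.12188 × 8.158 ≈ 17.3103 million.
ΔM = M₂ − M₁ = 17.3103 − 19.7754 = -2.4651 million.

-2.465 million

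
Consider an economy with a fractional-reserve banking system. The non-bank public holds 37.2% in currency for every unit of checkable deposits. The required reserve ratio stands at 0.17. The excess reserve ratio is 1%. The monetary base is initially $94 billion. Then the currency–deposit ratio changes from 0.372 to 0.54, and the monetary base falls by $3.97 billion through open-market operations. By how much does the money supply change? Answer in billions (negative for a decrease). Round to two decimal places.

Before: m₁ = (1 + 0.372) / (0.17 + 0.01 + 0.372) ≈ 2.48551, MB₁ = 94, so M₁ = 2.48551 × 94 ≈ 233.6379 billion.
After: m₂ = (1 + 0.54) / (0.17 + 0.01 + 0.54) ≈ 2.13889, MB₂ = 94 − 3.97 = 90.03, so M₂ = 2.13889 × 90.03 ≈ 192.5643 billion.
ΔM = M₂ − M₁ = 192.5643 − 233.6379 = -41.0736 billion.

-41.07 billion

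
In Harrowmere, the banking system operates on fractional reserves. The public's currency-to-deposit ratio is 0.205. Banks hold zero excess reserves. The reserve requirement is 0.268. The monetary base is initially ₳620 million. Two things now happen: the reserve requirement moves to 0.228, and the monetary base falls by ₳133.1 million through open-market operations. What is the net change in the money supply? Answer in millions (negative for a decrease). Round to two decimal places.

-224.49 million

Before: m₁ = (1 + 0.205) / (0.268 + 0.205) ≈ 2.547569, MB₁ = 620, so M₁ = 2.547569 × 620 ≈ 1579.4928 million.
After: m₂ = (1 + 0.205) / (0.228 + 0.205) ≈ 2.782910, MB₂ = 620 − 133.1 = 486.9, so M₂ = 2.782910 × 486.9 ≈ 1354.9989 million.
ΔM = M₂ − M₁ = 1354.9989 − 1579.4928 = -224.4939 million.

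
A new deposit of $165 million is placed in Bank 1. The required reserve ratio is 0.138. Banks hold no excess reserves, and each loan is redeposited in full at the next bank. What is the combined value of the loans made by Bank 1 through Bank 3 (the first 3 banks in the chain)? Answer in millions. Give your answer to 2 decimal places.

Bank i lends (1 − rr)^i of the original deposit: Bank 1 lends 165·0.8620 = 142.2300, Bank 2 lends 165·0.8620² ≈ 122.6023, and so on.
Summing a geometric series: total = 165·[0.8620·(1 − 0.8620^3) / (1 − 0.8620)] ≈ 370.5154 million.

$370.52 million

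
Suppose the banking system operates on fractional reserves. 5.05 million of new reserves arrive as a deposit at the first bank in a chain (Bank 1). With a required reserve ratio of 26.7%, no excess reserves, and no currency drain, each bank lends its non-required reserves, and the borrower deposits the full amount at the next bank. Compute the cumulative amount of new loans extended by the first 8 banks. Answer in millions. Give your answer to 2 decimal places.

Bank i lends (1 − rr)^i of the original deposit: Bank 1 lends 5.05·0.7330 ≈ 3.7016, Bank 2 lends 5.05·0.7330² ≈ 2.7133, and so on.
Summing a geometric series: total = 5.05·[0.7330·(1 − 0.7330^8) / (1 − 0.7330)] ≈ 12.7085 million.

12.71 million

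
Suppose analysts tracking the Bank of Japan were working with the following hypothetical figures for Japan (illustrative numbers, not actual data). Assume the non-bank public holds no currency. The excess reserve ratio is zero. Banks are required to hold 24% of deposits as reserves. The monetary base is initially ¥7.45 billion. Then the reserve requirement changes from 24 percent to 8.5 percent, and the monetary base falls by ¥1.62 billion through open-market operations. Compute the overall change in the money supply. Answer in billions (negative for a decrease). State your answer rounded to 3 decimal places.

¥37.547 billion

Before: m₁ = 1 / (0.24) ≈ 4.16667, MB₁ = 7.45, so M₁ = 4.16667 × 7.45 ≈ 31.0417 billion.
After: m₂ = 1 / (0.085) ≈ 11.76471, MB₂ = 7.45 − 1.62 = 5.83, so M₂ = 11.76471 × 5.83 ≈ 68.5883 billion.
ΔM = M₂ − M₁ = 68.5883 − 31.0417 = 37.5466 billion.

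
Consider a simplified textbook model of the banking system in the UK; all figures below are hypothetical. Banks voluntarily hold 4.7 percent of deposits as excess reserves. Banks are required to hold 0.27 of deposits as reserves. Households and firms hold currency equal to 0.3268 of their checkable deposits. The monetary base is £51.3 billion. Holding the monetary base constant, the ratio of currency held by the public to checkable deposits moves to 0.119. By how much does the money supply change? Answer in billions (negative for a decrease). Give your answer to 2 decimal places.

Initially m₁ = (1 + 0.3268) / (0.27 + 0.047 + 0.3268) ≈ 2.06089, so M₁ = 2.06089 × 51.3 ≈ 105.7237 billion.
After the change m₂ = (1 + 0.119) / (0.27 + 0.047 + 0.119) ≈ 2.56651, so M₂ = 2.56651 × 51.3 ≈ 131.662 billion.
ΔM = M₂ − M₁ = 131.662 − 105.7237 = 25.9383 billion.

£25.94 billion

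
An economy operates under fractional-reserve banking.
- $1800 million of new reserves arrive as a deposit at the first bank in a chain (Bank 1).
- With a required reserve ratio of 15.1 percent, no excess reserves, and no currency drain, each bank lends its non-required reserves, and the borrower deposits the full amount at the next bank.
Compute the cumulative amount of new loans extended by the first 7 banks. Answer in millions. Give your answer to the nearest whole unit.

Bank i lends (1 − rr)^i of the original deposit: Bank 1 lends 1800·0.8490 = 1528.2000, Bank 2 lends 1800·0.8490² = 1297.4418, and so on.
Summing a geometric series: total = 1800·[0.8490·(1 − 0.8490^7) / (1 − 0.8490)] ≈ 6902.7444 million.

$6903 million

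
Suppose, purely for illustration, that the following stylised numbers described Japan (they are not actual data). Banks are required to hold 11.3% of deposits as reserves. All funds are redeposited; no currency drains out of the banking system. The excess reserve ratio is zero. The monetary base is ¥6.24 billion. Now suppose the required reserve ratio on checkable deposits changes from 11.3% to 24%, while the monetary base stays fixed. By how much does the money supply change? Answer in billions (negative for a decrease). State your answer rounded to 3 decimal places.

-29.221 billion

Initially m₁ = 1 / (0.113) ≈ 8.84956, so M₁ = 8.84956 × 6.24 ≈ 55.2213 billion.
After the change m₂ = 1 / (0.24) ≈ 4.16667, so M₂ = 4.16667 × 6.24 ≈ 26 billion.
ΔM = M₂ − M₁ = 26 − 55.2213 = -29.2213 billion.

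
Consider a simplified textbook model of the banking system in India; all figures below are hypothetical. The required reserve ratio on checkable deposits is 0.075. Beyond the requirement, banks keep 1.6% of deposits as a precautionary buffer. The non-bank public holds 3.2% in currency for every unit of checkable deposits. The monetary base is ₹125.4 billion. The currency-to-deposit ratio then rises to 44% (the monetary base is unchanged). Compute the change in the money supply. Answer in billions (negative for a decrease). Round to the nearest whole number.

Initially m₁ = (1 + 0.032) / (0.075 + 0.016 + 0.032) ≈ 8.3902, so M₁ = 8.3902 × 125.4 ≈ 1052.1311 billion.
After the change m₂ = (1 + 0.44) / (0.075 + 0.016 + 0.44) ≈ 2.7119, so M₂ = 2.7119 × 125.4 ≈ 340.0723 billion.
ΔM = M₂ − M₁ = 340.0723 − 1052.1311 = -712.0588 billion.

-712 billion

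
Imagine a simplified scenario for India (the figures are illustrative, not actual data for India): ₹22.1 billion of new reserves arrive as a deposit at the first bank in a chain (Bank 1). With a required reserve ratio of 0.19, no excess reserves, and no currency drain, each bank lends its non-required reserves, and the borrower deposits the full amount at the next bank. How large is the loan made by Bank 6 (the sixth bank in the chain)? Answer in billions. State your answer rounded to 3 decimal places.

₹6.242 billion

Each bank lends a fraction (1 − rr) = 0.8100 of the deposit it receives, so Bank 6 receives 22.1·0.8100^5 and lends 22.1·0.8100^6 ≈ 6.2417 billion.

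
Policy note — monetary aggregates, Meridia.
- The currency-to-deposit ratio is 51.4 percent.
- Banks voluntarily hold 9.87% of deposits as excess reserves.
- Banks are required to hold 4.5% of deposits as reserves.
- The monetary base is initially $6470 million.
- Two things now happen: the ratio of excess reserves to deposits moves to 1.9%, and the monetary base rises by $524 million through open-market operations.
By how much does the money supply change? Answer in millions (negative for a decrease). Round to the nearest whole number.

$3426 million

Before: m₁ = (1 + 0.514) / (0.045 + 0.0987 + 0.514) ≈ 2.30196, MB₁ = 6470, so M₁ = 2.30196 × 6470 = 14893.6812 million.
After: m₂ = (1 + 0.514) / (0.045 + 0.019 + 0.514) ≈ 2.61938, MB₂ = 6470 + 524 = 6994, so M₂ = 2.61938 × 6994 ≈ 18319.9437 million.
ΔM = M₂ − M₁ = 18319.9437 − 14893.6812 = 3426.2625 million.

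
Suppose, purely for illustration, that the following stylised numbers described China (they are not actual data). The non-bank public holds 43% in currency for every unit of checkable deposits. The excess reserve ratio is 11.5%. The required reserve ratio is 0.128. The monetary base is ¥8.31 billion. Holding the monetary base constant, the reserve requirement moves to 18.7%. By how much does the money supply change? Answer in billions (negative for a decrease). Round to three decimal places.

Initially m₁ = (1 + 0.43) / (0.128 + 0.115 + 0.43) ≈ 2.12481, so M₁ = 2.12481 × 8.31 ≈ 17.6572 billion.
After the change m₂ = (1 + 0.43) / (0.187 + 0.115 + 0.43) ≈ 1.95355, so M₂ = 1.95355 × 8.31 ≈ 16.234 billion.
ΔM = M₂ − M₁ = 16.234 − 17.6572 = -1.4232 billion.

-1.423 billion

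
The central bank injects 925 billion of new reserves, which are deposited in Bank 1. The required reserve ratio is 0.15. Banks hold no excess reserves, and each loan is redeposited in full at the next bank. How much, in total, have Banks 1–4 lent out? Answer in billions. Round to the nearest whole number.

Bank i lends (1 − rr)^i of the original deposit: Bank 1 lends 925·0.8500 = 786.2500, Bank 2 lends 925·0.8500² = 668.3125, and so on.
Summing a geometric series: total = 925·[0.8500·(1 − 0.8500^4) / (1 − 0.8500)] ≈ 2505.4839 billion.

2505 billion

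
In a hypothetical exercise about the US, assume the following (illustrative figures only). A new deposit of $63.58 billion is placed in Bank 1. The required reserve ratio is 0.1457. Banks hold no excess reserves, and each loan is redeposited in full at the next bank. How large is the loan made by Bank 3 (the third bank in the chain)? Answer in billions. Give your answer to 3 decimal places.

Each bank lends a fraction (1 − rr) = 0.8543 of the deposit it receives, so Bank 3 receives 63.58·0.8543^2 and lends 63.58·0.8543^3 ≈ 39.6417 billion.

$39.642 billion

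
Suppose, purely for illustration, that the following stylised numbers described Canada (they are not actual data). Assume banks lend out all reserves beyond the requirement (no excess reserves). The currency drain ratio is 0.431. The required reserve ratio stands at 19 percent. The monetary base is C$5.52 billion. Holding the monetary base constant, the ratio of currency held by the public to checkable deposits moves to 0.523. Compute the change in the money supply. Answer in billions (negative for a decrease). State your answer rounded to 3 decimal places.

Initially m₁ = (1 + 0.431) / (0.19 + 0.431) ≈ 2.30435, so M₁ = 2.30435 × 5.52 ≈ 12.72 billion.
After the change m₂ = (1 + 0.523) / (0.19 + 0.523) ≈ 2.13604, so M₂ = 2.13604 × 5.52 ≈ 11.7909 billion.
ΔM = M₂ − M₁ = 11.7909 − 12.72 = -0.9291 billion.

-0.929 billion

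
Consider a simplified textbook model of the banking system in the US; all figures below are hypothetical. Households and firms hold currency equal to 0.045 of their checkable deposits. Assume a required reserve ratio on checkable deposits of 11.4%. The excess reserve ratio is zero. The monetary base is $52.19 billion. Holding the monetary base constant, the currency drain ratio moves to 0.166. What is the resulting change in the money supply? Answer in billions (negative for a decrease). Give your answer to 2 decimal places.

-125.68 billion

Initially m₁ = (1 + 0.045) / (0.114 + 0.045) ≈ 6.57233, so M₁ = 6.57233 × 52.19 ≈ 343.0099 billion.
After the change m₂ = (1 + 0.166) / (0.114 + 0.166) ≈ 4.16429, so M₂ = 4.16429 × 52.19 ≈ 217.3343 billion.
ΔM = M₂ − M₁ = 217.3343 − 343.0099 = -125.6756 billion.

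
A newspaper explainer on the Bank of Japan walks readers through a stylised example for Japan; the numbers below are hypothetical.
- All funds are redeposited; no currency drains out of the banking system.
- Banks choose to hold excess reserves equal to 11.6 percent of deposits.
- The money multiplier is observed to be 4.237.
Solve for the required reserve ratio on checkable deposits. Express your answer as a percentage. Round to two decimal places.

Using m = 4.237. Since m = (1 + c)/(c + rr + e), the denominator satisfies c + rr + e = (1 + c)/m = (1 + 0) / 4.237 ≈ 0.236016.
With c = 0 and e = 0.116, the required reserve ratio on checkable deposits is 0.236016 − 0 − 0.116 = 0.120016.

12.00%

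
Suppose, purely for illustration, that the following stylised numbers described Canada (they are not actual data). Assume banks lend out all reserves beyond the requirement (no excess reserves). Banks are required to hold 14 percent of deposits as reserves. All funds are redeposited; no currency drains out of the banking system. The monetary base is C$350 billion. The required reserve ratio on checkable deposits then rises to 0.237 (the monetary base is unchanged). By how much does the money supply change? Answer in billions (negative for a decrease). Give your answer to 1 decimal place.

Initially m₁ = 1 / (0.14) ≈ 7.14286, so M₁ = 7.14286 × 350 = 2500.001 billion.
After the change m₂ = 1 / (0.237) ≈ 4.21941, so M₂ = 4.21941 × 350 = 1476.7935 billion.
ΔM = M₂ − M₁ = 1476.7935 − 2500.001 = -1023.2075 billion.

-1023.2 billion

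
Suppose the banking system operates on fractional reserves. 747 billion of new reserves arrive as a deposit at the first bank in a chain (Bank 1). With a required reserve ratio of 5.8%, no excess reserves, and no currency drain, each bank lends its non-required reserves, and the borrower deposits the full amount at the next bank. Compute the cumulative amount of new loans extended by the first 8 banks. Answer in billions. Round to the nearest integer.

4610 billion

Bank i lends (1 − rr)^i of the original deposit: Bank 1 lends 747·0.9420 = 703.6740, Bank 2 lends 747·0.9420² ≈ 662.8609, and so on.
Summing a geometric series: total = 747·[0.9420·(1 − 0.9420^8) / (1 − 0.9420)] ≈ 4610.0089 billion.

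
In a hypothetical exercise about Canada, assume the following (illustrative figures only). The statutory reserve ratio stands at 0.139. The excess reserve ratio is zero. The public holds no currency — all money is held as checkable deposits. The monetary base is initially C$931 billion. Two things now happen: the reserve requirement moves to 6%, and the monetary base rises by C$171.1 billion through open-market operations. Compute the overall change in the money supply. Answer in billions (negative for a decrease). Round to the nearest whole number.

C$11670 billion

Before: m₁ = 1 / (0.139) ≈ 7.19424, MB₁ = 931, so M₁ = 7.19424 × 931 ≈ 6697.8374 billion.
After: m₂ = 1 / (0.06) ≈ 16.66667, MB₂ = 931 + 171.1 = 1102.1, so M₂ = 16.66667 × 1102.1 ≈ 18368.337 billion.
ΔM = M₂ − M₁ = 18368.337 − 6697.8374 = 11670.4996 billion.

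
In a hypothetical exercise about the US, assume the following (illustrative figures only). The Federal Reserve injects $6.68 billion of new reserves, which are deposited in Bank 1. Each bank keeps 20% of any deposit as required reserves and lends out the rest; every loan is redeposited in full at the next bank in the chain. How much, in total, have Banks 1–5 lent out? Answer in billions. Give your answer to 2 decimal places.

$17.96 billion

Bank i lends (1 − rr)^i of the original deposit: Bank 1 lends 6.68·0.8000 = 5.3440, Bank 2 lends 6.68·0.8000² = 4.2752, and so on.
Summing a geometric series: total = 6.68·[0.8000·(1 − 0.8000^5) / (1 − 0.8000)] ≈ 17.9644 billion.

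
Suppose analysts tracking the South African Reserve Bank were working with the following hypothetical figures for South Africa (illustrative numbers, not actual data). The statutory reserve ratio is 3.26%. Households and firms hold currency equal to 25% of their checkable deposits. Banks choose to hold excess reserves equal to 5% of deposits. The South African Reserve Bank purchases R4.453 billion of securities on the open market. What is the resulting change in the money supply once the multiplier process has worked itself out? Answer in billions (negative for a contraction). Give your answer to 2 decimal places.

R16.74 billion

The money multiplier is m = (1 + c) / (rr + e + c) = (1 + 0.25) / (0.0326 + 0.05 + 0.25) ≈ 3.7583.
The purchase adds 4.453 billion of base, so ΔM = m × ΔMB = 3.7583 × (+4.453) ≈ 16.7357 billion.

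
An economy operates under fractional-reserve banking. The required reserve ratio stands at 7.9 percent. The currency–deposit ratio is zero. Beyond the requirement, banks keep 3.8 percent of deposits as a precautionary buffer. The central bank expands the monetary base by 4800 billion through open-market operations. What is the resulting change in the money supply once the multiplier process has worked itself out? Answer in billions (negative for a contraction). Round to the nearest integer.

41026 billion

The money multiplier is m = 1 / (rr + e) = 1 / (0.079 + 0.038) ≈ 8.54701.
The purchase adds 4800 billion of base, so ΔM = m × ΔMB = 8.54701 × (+4800) = 41025.648 billion.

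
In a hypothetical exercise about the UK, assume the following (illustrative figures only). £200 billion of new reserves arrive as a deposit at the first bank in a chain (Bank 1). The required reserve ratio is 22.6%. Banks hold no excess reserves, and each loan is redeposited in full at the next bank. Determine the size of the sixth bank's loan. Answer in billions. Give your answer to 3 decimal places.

Each bank lends a fraction (1 − rr) = 0.7740 of the deposit it receives, so Bank 6 receives 200·0.7740^5 and lends 200·0.7740^6 ≈ 43.0007 billion.

£43.001 billion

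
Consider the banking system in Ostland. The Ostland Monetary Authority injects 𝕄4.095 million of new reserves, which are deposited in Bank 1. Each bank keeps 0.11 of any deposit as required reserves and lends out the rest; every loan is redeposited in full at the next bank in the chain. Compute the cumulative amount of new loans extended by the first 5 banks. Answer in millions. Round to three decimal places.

𝕄14.631 million

Bank i lends (1 − rr)^i of the original deposit: Bank 1 lends 4.095·0.8900 ≈ 3.6445, Bank 2 lends 4.095·0.8900² ≈ 3.2436, and so on.
Summing a geometric series: total = 4.095·[0.8900·(1 − 0.8900^5) / (1 − 0.8900)] ≈ 14.6310 million.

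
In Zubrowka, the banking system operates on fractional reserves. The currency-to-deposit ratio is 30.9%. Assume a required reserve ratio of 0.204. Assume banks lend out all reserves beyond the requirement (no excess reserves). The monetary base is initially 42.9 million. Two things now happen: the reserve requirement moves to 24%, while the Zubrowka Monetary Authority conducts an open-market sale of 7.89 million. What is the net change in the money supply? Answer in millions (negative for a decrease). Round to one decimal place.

-26.0 million

Before: m₁ = (1 + 0.309) / (0.204 + 0.309) ≈ 2.5517, MB₁ = 42.9, so M₁ = 2.5517 × 42.9 ≈ 109.4679 million.
After: m₂ = (1 + 0.309) / (0.24 + 0.309) ≈ 2.3843, MB₂ = 42.9 − 7.89 = 35.01, so M₂ = 2.3843 × 35.01 ≈ 83.4743 million.
ΔM = M₂ − M₁ = 83.4743 − 109.4679 = -25.9936 million.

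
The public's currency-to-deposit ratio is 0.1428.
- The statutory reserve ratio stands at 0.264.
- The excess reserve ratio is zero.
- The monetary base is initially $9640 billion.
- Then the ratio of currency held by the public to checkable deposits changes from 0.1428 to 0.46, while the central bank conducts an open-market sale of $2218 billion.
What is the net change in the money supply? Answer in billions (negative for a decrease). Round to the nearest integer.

Before: m₁ = (1 + 0.1428) / (0.264 + 0.1428) ≈ 2.80924, MB₁ = 9640, so M₁ = 2.80924 × 9640 = 27081.0736 billion.
After: m₂ = (1 + 0.46) / (0.264 + 0.46) ≈ 2.01657, MB₂ = 9640 − 2218 = 7422, so M₂ = 2.01657 × 7422 ≈ 14966.9825 billion.
ΔM = M₂ − M₁ = 14966.9825 − 27081.0736 = -12114.0911 billion.

-12114 billion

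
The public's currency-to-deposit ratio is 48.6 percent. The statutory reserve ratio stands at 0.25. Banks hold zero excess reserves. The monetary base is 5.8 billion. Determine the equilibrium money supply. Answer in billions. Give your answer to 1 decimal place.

The money multiplier is m = (1 + c) / (rr + c) = (1 + 0.486) / (0.25 + 0.486) ≈ 2.0190.
So M = m × MB = 2.0190 × 5.8 = 11.7102 billion.

11.7 billion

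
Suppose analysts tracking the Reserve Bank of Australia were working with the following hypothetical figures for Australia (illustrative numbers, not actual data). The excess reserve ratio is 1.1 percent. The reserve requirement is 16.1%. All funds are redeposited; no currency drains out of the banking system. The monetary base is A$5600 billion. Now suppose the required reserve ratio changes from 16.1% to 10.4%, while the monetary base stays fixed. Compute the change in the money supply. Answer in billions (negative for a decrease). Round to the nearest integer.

A$16138 billion

Initially m₁ = 1 / (0.161 + 0.011) ≈ 5.81395, so M₁ = 5.81395 × 5600 = 32558.12 billion.
After the change m₂ = 1 / (0.104 + 0.011) ≈ 8.69565, so M₂ = 8.69565 × 5600 = 48695.64 billion.
ΔM = M₂ − M₁ = 48695.64 − 32558.12 = 16137.52 billion.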